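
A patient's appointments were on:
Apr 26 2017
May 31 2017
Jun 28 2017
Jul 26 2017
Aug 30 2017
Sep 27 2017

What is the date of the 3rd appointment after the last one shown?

All Wednesdays; the gaps (35, 28, 28, 35, 28) vary with month length.
This is the last Wednesday of each month.
October 2017 ends with Wednesday Oct 25 2017.
Last Wednesday of November 2017: Nov 29 2017.
December 2017 ends with Wednesday Dec 27 2017.

Dec 27 2017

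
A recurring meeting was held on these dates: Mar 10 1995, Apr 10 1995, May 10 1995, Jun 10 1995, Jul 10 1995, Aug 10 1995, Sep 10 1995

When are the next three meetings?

Each date is the 10th; the gaps (31, 30, 31, 30, 31, 31) track the month lengths.
The rule is the 10th of each month.
Next: October 1995 → Oct 10 1995.
Next: November 1995 → Nov 10 1995.
December 1995: Dec 10 1995.

Oct 10 1995, Nov 10 1995, Dec 10 1995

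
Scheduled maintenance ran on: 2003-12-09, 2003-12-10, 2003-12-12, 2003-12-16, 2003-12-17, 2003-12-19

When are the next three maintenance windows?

Every event lands on a Tuesday or Wednesday or Friday (gaps cycle 1, 2, 4, 1, 2).
So the schedule is: every Tuesday, Wednesday and Friday.
The following Tuesday is 2003-12-23.
The following Wednesday is 2003-12-24.
The following Friday is 2003-12-26.

2003-12-23, 2003-12-24, 2003-12-26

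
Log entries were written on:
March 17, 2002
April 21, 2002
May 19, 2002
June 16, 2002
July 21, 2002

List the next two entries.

August 18, 2002; September 15, 2002

All dates are Sundays, 35, 28, 28, 35 days apart.
Specifically, the 3rd Sunday of each month.
August 2002 — 3rd Sunday is August 18, 2002.
3rd Sunday of September 2002: September 15, 2002.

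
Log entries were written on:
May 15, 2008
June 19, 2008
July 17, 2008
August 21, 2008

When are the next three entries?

All dates are Thursdays, 35, 28, 35 days apart.
Specifically, the 3rd Thursday of each month.
September 2008 — 3rd Thursday is September 18, 2008.
3rd Thursday of October 2008: October 16, 2008.
November 2008 — 3rd Thursday is November 20, 2008.

September 18, 2008; October 16, 2008; November 20, 2008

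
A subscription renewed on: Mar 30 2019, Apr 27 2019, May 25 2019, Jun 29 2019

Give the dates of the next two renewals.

Jul 27 2019, Aug 31 2019

All Saturdays; the gaps (28, 28, 35) vary with month length.
This is the last Saturday of each month.
Last Saturday of July 2019: Jul 27 2019.
Last Saturday of August 2019: Aug 31 2019.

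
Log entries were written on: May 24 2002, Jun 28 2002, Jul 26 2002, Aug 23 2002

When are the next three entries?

All dates are Fridays, 35, 28, 28 days apart.
Specifically, the 4th Friday of each month.
September 2002 — 4th Friday is Sep 27 2002.
October 2002 — 4th Friday is Oct 25 2002.
4th Friday of November 2002: Nov 22 2002.

Sep 27 2002, Oct 25 2002, Nov 22 2002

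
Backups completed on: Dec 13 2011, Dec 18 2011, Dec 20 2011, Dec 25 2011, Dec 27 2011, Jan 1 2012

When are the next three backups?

The gap pattern 5, 2, 5, 2, 5 repeats every 2 events.
These are the Tuesdays and Sundays of each week.
Next Tuesday: Jan 3 2012.
The following Sunday is Jan 8 2012.
Next Tuesday: Jan 10 2012.

Jan 3 2012, Jan 8 2012, Jan 10 2012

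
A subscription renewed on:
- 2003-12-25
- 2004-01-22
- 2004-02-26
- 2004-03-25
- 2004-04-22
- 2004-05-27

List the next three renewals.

2004-06-24, 2004-07-22, 2004-08-26

Gaps: 28, 35, 28, 28, 35 days — a mix of 28 and 35. Every date is a Thursday.
Each is the 4th Thursday of its month.
June 2004 — 4th Thursday is 2004-06-24.
4th Thursday of July 2004: 2004-07-22.
4th Thursday of August 2004: 2004-08-26.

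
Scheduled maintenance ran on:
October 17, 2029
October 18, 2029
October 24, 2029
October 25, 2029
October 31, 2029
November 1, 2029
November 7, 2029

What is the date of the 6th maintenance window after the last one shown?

Every event lands on a Wednesday or Thursday (gaps cycle 1, 6, 1, 6, 1, 6).
So the schedule is: every Wednesday and Thursday.
Next Thursday: November 8, 2029.
Next Wednesday: November 14, 2029.
Next Thursday: November 15, 2029.
Next Wednesday: November 21, 2029.
Next Thursday: November 22, 2029.
Next Wednesday: November 28, 2029.

November 28, 2029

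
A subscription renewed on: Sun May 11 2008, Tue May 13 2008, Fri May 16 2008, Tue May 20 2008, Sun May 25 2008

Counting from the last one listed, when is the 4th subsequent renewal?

The spacing grows by 1 each time: 2, 3, 4, 5 days.
Next gap: 6 days. Sun May 25 2008 + 6 days = Sat May 31 2008.
Next gap: 7 days. Sat May 31 2008 + 7 days = Sat Jun 7 2008.
Next gap: 8 days. Sat Jun 7 2008 + 8 days = Sun Jun 15 2008.
Next gap: 9 days. Sun Jun 15 2008 + 9 days = Tue Jun 24 2008.

Tue Jun 24 2008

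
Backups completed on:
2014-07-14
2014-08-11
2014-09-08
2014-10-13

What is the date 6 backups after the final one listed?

These are Mondays at 28- or 35-day spacing (28, 28, 35).
The pattern: 2nd Monday of the month.
2nd Monday of November 2014: 2014-11-10.
2nd Monday of December 2014: 2014-12-08.
2nd Monday of January 2015: 2015-01-12.
February 2015 — 2nd Monday is 2015-02-09.
March 2015 — 2nd Monday is 2015-03-09.
April 2015 — 2nd Monday is 2015-04-13.

2015-04-13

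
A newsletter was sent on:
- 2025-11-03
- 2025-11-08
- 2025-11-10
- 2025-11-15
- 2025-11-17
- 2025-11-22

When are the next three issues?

2025-11-24, 2025-11-29, 2025-12-01

The gap pattern 5, 2, 5, 2, 5 repeats every 2 events.
These are the Mondays and Saturdays of each week.
The following Monday is 2025-11-24.
The following Saturday is 2025-11-29.
Next Monday: 2025-12-01.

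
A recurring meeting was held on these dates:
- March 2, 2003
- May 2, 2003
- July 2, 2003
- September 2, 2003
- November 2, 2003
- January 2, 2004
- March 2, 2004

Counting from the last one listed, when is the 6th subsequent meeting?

March 2, 2005

Gaps: 61, 61, 62, 61, 61, 60 days — not constant. Every event is on the 2nd of the month.
Pattern: the 2nd of every 2 months.
May 2004: May 2, 2004.
July 2004: July 2, 2004.
Next: September 2004 → September 2, 2004.
Next: November 2004 → November 2, 2004.
January 2005: January 2, 2005.
March 2005: March 2, 2005.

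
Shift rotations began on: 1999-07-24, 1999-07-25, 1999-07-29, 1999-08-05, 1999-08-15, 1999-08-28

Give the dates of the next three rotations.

1999-09-13, 1999-10-02, 1999-10-24

Gaps: 1, 4, 7, 10, 13 days — each gap is 3 larger than the previous one.
Next gap: 16 days. 1999-08-28 + 16 days = 1999-09-13.
Next gap: 19 days. 1999-09-13 + 19 days = 1999-10-02.
Next gap: 22 days. 1999-10-02 + 22 days = 1999-10-24.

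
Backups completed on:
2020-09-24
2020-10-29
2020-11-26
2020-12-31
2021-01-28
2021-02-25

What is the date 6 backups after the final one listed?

All Thursdays; the gaps (35, 28, 35, 28, 28) vary with month length.
This is the last Thursday of each month.
Last Thursday of March 2021: 2021-03-25.
April 2021 ends with Thursday 2021-04-29.
Last Thursday of May 2021: 2021-05-27.
June 2021 ends with Thursday 2021-06-24.
Last Thursday of July 2021: 2021-07-29.
August 2021 ends with Thursday 2021-08-26.

2021-08-26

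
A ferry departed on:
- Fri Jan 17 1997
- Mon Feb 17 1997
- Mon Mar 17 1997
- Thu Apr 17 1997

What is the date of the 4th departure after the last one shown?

Sun Aug 17 1997

Each date is the 17th; the gaps (31, 28, 31) track the month lengths.
The rule is the 17th of each month.
Next: May 1997 → Sat May 17 1997.
Next: June 1997 → Tue Jun 17 1997.
July 1997: Thu Jul 17 1997.
August 1997: Sun Aug 17 1997.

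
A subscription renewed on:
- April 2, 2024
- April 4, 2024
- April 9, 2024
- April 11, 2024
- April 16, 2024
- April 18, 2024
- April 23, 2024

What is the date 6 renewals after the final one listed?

The gap pattern 2, 5, 2, 5, 2, 5 repeats every 2 events.
These are the Tuesdays and Thursdays of each week.
The following Thursday is April 25, 2024.
The following Tuesday is April 30, 2024.
The following Thursday is May 2, 2024.
Next Tuesday: May 7, 2024.
Next Thursday: May 9, 2024.
Next Tuesday: May 14, 2024.

May 14, 2024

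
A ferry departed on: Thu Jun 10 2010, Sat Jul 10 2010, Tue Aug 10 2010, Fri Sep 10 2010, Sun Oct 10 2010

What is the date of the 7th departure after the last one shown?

Tue May 10 2011

The day-of-month is always 10 (30, 31, 31, 30 days between events).
So this recurs on the 10th of each month.
Next: November 2010 → Wed Nov 10 2010.
Next: December 2010 → Fri Dec 10 2010.
Next: January 2011 → Mon Jan 10 2011.
Next: February 2011 → Thu Feb 10 2011.
March 2011: Thu Mar 10 2011.
April 2011: Sun Apr 10 2011.
Next: May 2011 → Tue May 10 2011.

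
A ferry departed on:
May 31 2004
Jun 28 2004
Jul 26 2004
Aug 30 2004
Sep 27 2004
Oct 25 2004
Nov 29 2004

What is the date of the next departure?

Dec 27 2004

Every date is a Monday; gaps 28, 28, 35, 28, 28, 35 days.
Each is the last Monday of its month (at least one falls on the 29th or later, ruling out '4th Monday').
Last Monday of December 2004: Dec 27 2004.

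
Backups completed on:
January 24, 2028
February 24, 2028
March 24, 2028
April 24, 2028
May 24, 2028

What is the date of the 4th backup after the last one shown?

September 24, 2028

The day-of-month is always 24 (31, 29, 31, 30 days between events).
So this recurs on the 24th of each month.
June 2028: June 24, 2028.
July 2028: July 24, 2028.
Next: August 2028 → August 24, 2028.
September 2028: September 24, 2028.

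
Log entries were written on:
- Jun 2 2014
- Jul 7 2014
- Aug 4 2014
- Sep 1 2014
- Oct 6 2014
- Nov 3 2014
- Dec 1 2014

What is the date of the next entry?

Jan 5 2015

All dates are Mondays, 35, 28, 28, 35, 28, 28 days apart.
Specifically, the 1st Monday of each month.
January 2015 — 1st Monday is Jan 5 2015.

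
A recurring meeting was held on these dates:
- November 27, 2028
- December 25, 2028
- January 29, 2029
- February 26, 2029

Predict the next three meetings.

March 26, 2029; April 30, 2029; May 28, 2029

All Mondays; the gaps (28, 35, 28) vary with month length.
This is the last Monday of each month.
March 2029 ends with Monday March 26, 2029.
April 2029 ends with Monday April 30, 2029.
Last Monday of May 2029: May 28, 2029.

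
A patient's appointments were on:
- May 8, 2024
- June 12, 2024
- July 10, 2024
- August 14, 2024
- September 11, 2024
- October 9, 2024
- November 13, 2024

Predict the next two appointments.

December 11, 2024; January 8, 2025

These are Wednesdays at 28- or 35-day spacing (35, 28, 35, 28, 28, 35).
The pattern: 2nd Wednesday of the month.
2nd Wednesday of December 2024: December 11, 2024.
2nd Wednesday of January 2025: January 8, 2025.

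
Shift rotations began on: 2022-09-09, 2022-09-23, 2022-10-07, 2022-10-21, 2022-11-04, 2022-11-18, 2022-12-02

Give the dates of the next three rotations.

2022-12-16, 2022-12-30, 2023-01-13

Gaps between consecutive events: 14, 14, 14, 14, 14, 14 days — a constant 14-day interval.
2022-12-02 + 14 days = 2022-12-16.
2022-12-16 + 14 days = 2022-12-30.
2022-12-30 + 14 days = 2023-01-13.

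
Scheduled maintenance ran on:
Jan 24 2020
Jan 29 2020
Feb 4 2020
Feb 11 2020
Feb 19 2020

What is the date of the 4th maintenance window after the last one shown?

Intervals are 5, 6, 7, 8 days — an arithmetic progression with common difference 1.
Next gap: 9 days. Feb 19 2020 + 9 days = Feb 28 2020.
Next gap: 10 days. Feb 28 2020 + 10 days = Mar 9 2020.
Next gap: 11 days. Mar 9 2020 + 11 days = Mar 20 2020.
Next gap: 12 days. Mar 20 2020 + 12 days = Apr 1 2020.

Apr 1 2020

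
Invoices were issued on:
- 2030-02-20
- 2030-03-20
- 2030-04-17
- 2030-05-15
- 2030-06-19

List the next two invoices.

2030-07-17, 2030-08-21

These are Wednesdays at 28- or 35-day spacing (28, 28, 28, 35).
The pattern: 3rd Wednesday of the month.
July 2030 — 3rd Wednesday is 2030-07-17.
August 2030 — 3rd Wednesday is 2030-08-21.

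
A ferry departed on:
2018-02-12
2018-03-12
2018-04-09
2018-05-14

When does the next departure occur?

Gaps: 28, 28, 35 days — a mix of 28 and 35. Every date is a Monday.
Each is the 2nd Monday of its month.
2nd Monday of June 2018: 2018-06-11.

2018-06-11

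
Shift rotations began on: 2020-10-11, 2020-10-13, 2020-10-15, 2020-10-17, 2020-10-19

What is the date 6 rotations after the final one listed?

The spacing is 2, 2, 2, 2 days — always 2 days.
2020-10-19 + 2 days = 2020-10-21.
2020-10-21 + 2 days = 2020-10-23.
2020-10-23 + 2 days = 2020-10-25.
2020-10-25 + 2 days = 2020-10-27.
2020-10-27 + 2 days = 2020-10-29.
2020-10-29 + 2 days = 2020-10-31.

2020-10-31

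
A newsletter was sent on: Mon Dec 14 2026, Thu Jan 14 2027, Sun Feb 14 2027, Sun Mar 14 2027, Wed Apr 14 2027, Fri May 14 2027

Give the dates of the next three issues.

Mon Jun 14 2027, Wed Jul 14 2027, Sat Aug 14 2027

Each date is the 14th; the gaps (31, 31, 28, 31, 30) track the month lengths.
The rule is the 14th of each month.
June 2027: Mon Jun 14 2027.
Next: July 2027 → Wed Jul 14 2027.
August 2027: Sat Aug 14 2027.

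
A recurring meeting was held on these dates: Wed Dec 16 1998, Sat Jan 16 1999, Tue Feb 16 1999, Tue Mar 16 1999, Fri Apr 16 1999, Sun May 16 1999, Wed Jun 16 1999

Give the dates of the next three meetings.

Fri Jul 16 1999, Mon Aug 16 1999, Thu Sep 16 1999

Each date is the 16th; the gaps (31, 31, 28, 31, 30, 31) track the month lengths.
The rule is the 16th of each month.
July 1999: Fri Jul 16 1999.
Next: August 1999 → Mon Aug 16 1999.
September 1999: Thu Sep 16 1999.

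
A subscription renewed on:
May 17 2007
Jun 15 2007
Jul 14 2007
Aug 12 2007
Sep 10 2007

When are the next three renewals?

Oct 9 2007, Nov 7 2007, Dec 6 2007

Gaps between consecutive events: 29, 29, 29, 29 days — a constant 29-day interval.
Sep 10 2007 + 29 days = Oct 9 2007.
Oct 9 2007 + 29 days = Nov 7 2007.
Nov 7 2007 + 29 days = Dec 6 2007.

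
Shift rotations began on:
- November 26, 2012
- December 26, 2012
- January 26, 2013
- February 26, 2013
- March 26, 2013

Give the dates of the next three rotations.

April 26, 2013; May 26, 2013; June 26, 2013

Each date is the 26th; the gaps (30, 31, 31, 28) track the month lengths.
The rule is the 26th of each month.
April 2013: April 26, 2013.
May 2013: May 26, 2013.
June 2013: June 26, 2013.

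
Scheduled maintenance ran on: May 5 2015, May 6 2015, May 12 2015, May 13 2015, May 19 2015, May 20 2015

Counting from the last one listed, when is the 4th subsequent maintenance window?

Every event lands on a Tuesday or Wednesday (gaps cycle 1, 6, 1, 6, 1).
So the schedule is: every Tuesday and Wednesday.
The following Tuesday is May 26 2015.
Next Wednesday: May 27 2015.
The following Tuesday is Jun 2 2015.
The following Wednesday is Jun 3 2015.

Jun 3 2015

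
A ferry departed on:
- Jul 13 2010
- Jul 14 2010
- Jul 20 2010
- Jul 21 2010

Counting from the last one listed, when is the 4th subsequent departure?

Gaps: 1, 6, 1 days — not constant, but cyclic with period 2.
The events fall on every Tuesday and Wednesday.
Next Tuesday: Jul 27 2010.
Next Wednesday: Jul 28 2010.
Next Tuesday: Aug 3 2010.
Next Wednesday: Aug 4 2010.

Aug 4 2010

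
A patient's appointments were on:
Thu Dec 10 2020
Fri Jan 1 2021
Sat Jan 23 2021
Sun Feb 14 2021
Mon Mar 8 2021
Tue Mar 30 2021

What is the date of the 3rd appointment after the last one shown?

The spacing is 22, 22, 22, 22, 22 days — always 22 days.
Tue Mar 30 2021 + 22 days = Wed Apr 21 2021.
Wed Apr 21 2021 + 22 days = Thu May 13 2021.
Thu May 13 2021 + 22 days = Fri Jun 4 2021.

Fri Jun 4 2021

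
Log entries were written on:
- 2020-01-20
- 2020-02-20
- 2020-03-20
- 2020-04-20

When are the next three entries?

2020-05-20, 2020-06-20, 2020-07-20

Each date is the 20th; the gaps (31, 29, 31) track the month lengths.
The rule is the 20th of each month.
May 2020: 2020-05-20.
June 2020: 2020-06-20.
July 2020: 2020-07-20.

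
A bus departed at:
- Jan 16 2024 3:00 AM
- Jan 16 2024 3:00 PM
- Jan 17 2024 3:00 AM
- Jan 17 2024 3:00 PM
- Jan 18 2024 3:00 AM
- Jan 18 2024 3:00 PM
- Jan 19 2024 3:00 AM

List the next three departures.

Gaps: 12, 12, 12, 12, 12, 12 hours — each event is 12 hours after the previous one.
Jan 19 2024 3:00 AM + 12 h = Jan 19 2024 3:00 PM.
Jan 19 2024 3:00 PM + 12 h = Jan 20 2024 3:00 AM.
Jan 20 2024 3:00 AM + 12 h = Jan 20 2024 3:00 PM.

Jan 19 2024 3:00 PM, Jan 20 2024 3:00 AM, Jan 20 2024 3:00 PM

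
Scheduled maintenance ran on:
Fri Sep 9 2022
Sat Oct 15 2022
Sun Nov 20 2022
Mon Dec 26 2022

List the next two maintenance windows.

Tue Jan 31 2023, Wed Mar 8 2023

The spacing is 36, 36, 36 days — always 36 days.
Mon Dec 26 2022 + 36 days = Tue Jan 31 2023.
Tue Jan 31 2023 + 36 days = Wed Mar 8 2023.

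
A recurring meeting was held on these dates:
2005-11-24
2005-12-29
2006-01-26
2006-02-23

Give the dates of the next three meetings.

2006-03-30, 2006-04-27, 2006-05-25

All Thursdays; the gaps (35, 28, 28) vary with month length.
This is the last Thursday of each month.
March 2006 ends with Thursday 2006-03-30.
April 2006 ends with Thursday 2006-04-27.
May 2006 ends with Thursday 2006-05-25.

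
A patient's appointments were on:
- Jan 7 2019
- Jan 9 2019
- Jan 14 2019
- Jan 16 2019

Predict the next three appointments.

Jan 21 2019, Jan 23 2019, Jan 28 2019

Every event lands on a Monday or Wednesday (gaps cycle 2, 5, 2).
So the schedule is: every Monday and Wednesday.
Next Monday: Jan 21 2019.
The following Wednesday is Jan 23 2019.
Next Monday: Jan 28 2019.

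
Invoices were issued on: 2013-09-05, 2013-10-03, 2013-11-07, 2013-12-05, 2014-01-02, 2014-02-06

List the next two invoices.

These are Thursdays at 28- or 35-day spacing (28, 35, 28, 28, 35).
The pattern: 1st Thursday of the month.
March 2014 — 1st Thursday is 2014-03-06.
1st Thursday of April 2014: 2014-04-03.

2014-03-06, 2014-04-03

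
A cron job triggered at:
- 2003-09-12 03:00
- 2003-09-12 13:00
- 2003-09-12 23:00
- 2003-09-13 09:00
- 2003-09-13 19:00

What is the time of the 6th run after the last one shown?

2003-09-16 07:00

The interval is a steady 10 hours (10, 10, 10, 10).
2003-09-13 19:00 + 10 h = 2003-09-14 05:00.
2003-09-14 05:00 + 10 h = 2003-09-14 15:00.
2003-09-14 15:00 + 10 h = 2003-09-15 01:00.
2003-09-15 01:00 + 10 h = 2003-09-15 11:00.
2003-09-15 11:00 + 10 h = 2003-09-15 21:00.
2003-09-15 21:00 + 10 h = 2003-09-16 07:00.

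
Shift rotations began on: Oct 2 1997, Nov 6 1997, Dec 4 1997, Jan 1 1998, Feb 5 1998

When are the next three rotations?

Gaps: 35, 28, 28, 35 days — a mix of 28 and 35. Every date is a Thursday.
Each is the 1st Thursday of its month.
1st Thursday of March 1998: Mar 5 1998.
April 1998 — 1st Thursday is Apr 2 1998.
May 1998 — 1st Thursday is May 7 1998.

Mar 5 1998, Apr 2 1998, May 7 1998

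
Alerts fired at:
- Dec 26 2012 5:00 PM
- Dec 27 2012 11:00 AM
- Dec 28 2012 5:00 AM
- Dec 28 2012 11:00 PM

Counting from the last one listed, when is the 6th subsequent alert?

Spacing: 18, 18, 18 h — constant 18 h.
Dec 28 2012 11:00 PM + 18 h = Dec 29 2012 5:00 PM.
Dec 29 2012 5:00 PM + 18 h = Dec 30 2012 11:00 AM.
Dec 30 2012 11:00 AM + 18 h = Dec 31 2012 5:00 AM.
Dec 31 2012 5:00 AM + 18 h = Dec 31 2012 11:00 PM.
Dec 31 2012 11:00 PM + 18 h = Jan 1 2013 5:00 PM.
Jan 1 2013 5:00 PM + 18 h = Jan 2 2013 11:00 AM.

Jan 2 2013 11:00 AM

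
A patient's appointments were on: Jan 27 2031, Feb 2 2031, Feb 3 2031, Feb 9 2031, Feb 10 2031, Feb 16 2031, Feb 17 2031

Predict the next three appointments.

Gaps: 6, 1, 6, 1, 6, 1 days — not constant, but cyclic with period 2.
The events fall on every Monday and Sunday.
Next Sunday: Feb 23 2031.
Next Monday: Feb 24 2031.
Next Sunday: Mar 2 2031.

Feb 23 2031, Feb 24 2031, Mar 2 2031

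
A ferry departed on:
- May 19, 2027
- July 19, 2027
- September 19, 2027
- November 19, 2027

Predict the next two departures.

January 19, 2028; March 19, 2028

Each date is the 19th; the gaps (61, 62, 61) track the month lengths.
The rule is the 19th of every 2 months.
Next: January 2028 → January 19, 2028.
March 2028: March 19, 2028.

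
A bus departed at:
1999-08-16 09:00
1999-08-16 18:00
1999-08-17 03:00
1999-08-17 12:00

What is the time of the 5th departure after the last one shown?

1999-08-19 09:00

The interval is a steady 9 hours (9, 9, 9).
1999-08-17 12:00 + 9 h = 1999-08-17 21:00.
1999-08-17 21:00 + 9 h = 1999-08-18 06:00.
1999-08-18 06:00 + 9 h = 1999-08-18 15:00.
1999-08-18 15:00 + 9 h = 1999-08-19 00:00.
1999-08-19 00:00 + 9 h = 1999-08-19 09:00.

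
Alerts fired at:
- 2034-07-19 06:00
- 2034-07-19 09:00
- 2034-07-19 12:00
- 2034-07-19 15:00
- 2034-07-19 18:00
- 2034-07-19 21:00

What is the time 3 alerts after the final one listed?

The interval is a steady 3 hours (3, 3, 3, 3, 3).
2034-07-19 21:00 + 3 h = 2034-07-20 00:00.
2034-07-20 00:00 + 3 h = 2034-07-20 03:00.
2034-07-20 03:00 + 3 h = 2034-07-20 06:00.

2034-07-20 06:00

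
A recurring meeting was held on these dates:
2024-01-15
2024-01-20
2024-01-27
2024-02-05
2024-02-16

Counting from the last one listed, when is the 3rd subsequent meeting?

The spacing grows by 2 each time: 5, 7, 9, 11 days.
Next gap: 13 days. 2024-02-16 + 13 days = 2024-02-29.
Next gap: 15 days. 2024-02-29 + 15 days = 2024-03-15.
Next gap: 17 days. 2024-03-15 + 17 days = 2024-04-01.

2024-04-01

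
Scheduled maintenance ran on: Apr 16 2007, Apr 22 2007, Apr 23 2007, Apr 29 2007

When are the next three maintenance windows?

Apr 30 2007, May 6 2007, May 7 2007

Every event lands on a Monday or Sunday (gaps cycle 6, 1, 6).
So the schedule is: every Monday and Sunday.
Next Monday: Apr 30 2007.
The following Sunday is May 6 2007.
Next Monday: May 7 2007.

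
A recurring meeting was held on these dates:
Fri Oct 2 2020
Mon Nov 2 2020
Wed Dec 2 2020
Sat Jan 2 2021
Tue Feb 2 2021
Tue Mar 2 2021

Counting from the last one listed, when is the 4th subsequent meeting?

Each date is the 2nd; the gaps (31, 30, 31, 31, 28) track the month lengths.
The rule is the 2nd of each month.
April 2021: Fri Apr 2 2021.
May 2021: Sun May 2 2021.
June 2021: Wed Jun 2 2021.
Next: July 2021 → Fri Jul 2 2021.

Fri Jul 2 2021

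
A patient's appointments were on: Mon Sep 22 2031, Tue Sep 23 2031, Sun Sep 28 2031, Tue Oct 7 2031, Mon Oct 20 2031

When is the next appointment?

Thu Nov 6 2031

The spacing grows by 4 each time: 1, 5, 9, 13 days.
Next gap: 17 days. Mon Oct 20 2031 + 17 days = Thu Nov 6 2031.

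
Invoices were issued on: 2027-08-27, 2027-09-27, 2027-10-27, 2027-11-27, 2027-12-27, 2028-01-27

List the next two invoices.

2028-02-27, 2028-03-27

Each date is the 27th; the gaps (31, 30, 31, 30, 31) track the month lengths.
The rule is the 27th of each month.
February 2028: 2028-02-27.
March 2028: 2028-03-27.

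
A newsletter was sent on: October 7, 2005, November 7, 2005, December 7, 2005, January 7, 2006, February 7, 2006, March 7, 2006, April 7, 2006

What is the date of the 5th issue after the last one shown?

September 7, 2006

The day-of-month is always 7 (31, 30, 31, 31, 28, 31 days between events).
So this recurs on the 7th of each month.
Next: May 2006 → May 7, 2006.
June 2006: June 7, 2006.
Next: July 2006 → July 7, 2006.
Next: August 2006 → August 7, 2006.
Next: September 2006 → September 7, 2006.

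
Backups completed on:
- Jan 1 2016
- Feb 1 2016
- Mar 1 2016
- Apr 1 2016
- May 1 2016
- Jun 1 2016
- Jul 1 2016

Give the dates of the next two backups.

Aug 1 2016, Sep 1 2016

The day-of-month is always 1 (31, 29, 31, 30, 31, 30 days between events).
So this recurs on the 1st of each month.
Next: August 2016 → Aug 1 2016.
September 2016: Sep 1 2016.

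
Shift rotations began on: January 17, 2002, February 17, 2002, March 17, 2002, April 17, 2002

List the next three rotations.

May 17, 2002; June 17, 2002; July 17, 2002

The day-of-month is always 17 (31, 28, 31 days between events).
So this recurs on the 17th of each month.
Next: May 2002 → May 17, 2002.
June 2002: June 17, 2002.
Next: July 2002 → July 17, 2002.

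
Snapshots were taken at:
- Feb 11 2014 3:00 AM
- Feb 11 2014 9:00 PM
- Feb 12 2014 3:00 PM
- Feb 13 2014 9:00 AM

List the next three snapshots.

Feb 14 2014 3:00 AM, Feb 14 2014 9:00 PM, Feb 15 2014 3:00 PM

The interval is a steady 18 hours (18, 18, 18).
Feb 13 2014 9:00 AM + 18 h = Feb 14 2014 3:00 AM.
Feb 14 2014 3:00 AM + 18 h = Feb 14 2014 9:00 PM.
Feb 14 2014 9:00 PM + 18 h = Feb 15 2014 3:00 PM.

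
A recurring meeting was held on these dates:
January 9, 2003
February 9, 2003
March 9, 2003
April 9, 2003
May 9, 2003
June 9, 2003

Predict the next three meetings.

July 9, 2003; August 9, 2003; September 9, 2003

Each date is the 9th; the gaps (31, 28, 31, 30, 31) track the month lengths.
The rule is the 9th of each month.
July 2003: July 9, 2003.
Next: August 2003 → August 9, 2003.
September 2003: September 9, 2003.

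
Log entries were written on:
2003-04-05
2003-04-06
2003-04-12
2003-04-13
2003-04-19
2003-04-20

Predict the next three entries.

Gaps: 1, 6, 1, 6, 1 days — not constant, but cyclic with period 2.
The events fall on every Saturday and Sunday.
Next Saturday: 2003-04-26.
The following Sunday is 2003-04-27.
Next Saturday: 2003-05-03.

2003-04-26, 2003-04-27, 2003-05-03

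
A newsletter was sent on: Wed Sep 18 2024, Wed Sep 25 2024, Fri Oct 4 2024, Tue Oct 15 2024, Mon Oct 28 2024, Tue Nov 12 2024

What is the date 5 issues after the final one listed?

Tue Feb 25 2025

The spacing grows by 2 each time: 7, 9, 11, 13, 15 days.
Next gap: 17 days. Tue Nov 12 2024 + 17 days = Fri Nov 29 2024.
Next gap: 19 days. Fri Nov 29 2024 + 19 days = Wed Dec 18 2024.
Next gap: 21 days. Wed Dec 18 2024 + 21 days = Wed Jan 8 2025.
Next gap: 23 days. Wed Jan 8 2025 + 23 days = Fri Jan 31 2025.
Next gap: 25 days. Fri Jan 31 2025 + 25 days = Tue Feb 25 2025.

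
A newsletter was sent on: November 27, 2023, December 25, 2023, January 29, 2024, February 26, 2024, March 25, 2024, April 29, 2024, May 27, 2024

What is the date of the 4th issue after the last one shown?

September 30, 2024

All Mondays; the gaps (28, 35, 28, 28, 35, 28) vary with month length.
This is the last Monday of each month.
Last Monday of June 2024: June 24, 2024.
July 2024 ends with Monday July 29, 2024.
Last Monday of August 2024: August 26, 2024.
September 2024 ends with Monday September 30, 2024.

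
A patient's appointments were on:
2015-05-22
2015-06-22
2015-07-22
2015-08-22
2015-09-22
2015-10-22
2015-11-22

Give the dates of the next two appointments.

The day-of-month is always 22 (31, 30, 31, 31, 30, 31 days between events).
So this recurs on the 22nd of each month.
December 2015: 2015-12-22.
Next: January 2016 → 2016-01-22.

2015-12-22, 2016-01-22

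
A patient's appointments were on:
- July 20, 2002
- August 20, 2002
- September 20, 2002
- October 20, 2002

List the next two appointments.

Each date is the 20th; the gaps (31, 31, 30) track the month lengths.
The rule is the 20th of each month.
November 2002: November 20, 2002.
December 2002: December 20, 2002.

November 20, 2002; December 20, 2002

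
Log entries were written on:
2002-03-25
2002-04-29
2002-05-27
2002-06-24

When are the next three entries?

2002-07-29, 2002-08-26, 2002-09-30

Every date is a Monday; gaps 35, 28, 28 days.
Each is the last Monday of its month (at least one falls on the 29th or later, ruling out '4th Monday').
Last Monday of July 2002: 2002-07-29.
August 2002 ends with Monday 2002-08-26.
Last Monday of September 2002: 2002-09-30.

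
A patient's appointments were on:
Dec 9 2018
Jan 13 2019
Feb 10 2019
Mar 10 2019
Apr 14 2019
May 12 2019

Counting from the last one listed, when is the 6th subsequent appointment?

Nov 10 2019

Gaps: 35, 28, 28, 35, 28 days — a mix of 28 and 35. Every date is a Sunday.
Each is the 2nd Sunday of its month.
2nd Sunday of June 2019: Jun 9 2019.
2nd Sunday of July 2019: Jul 14 2019.
2nd Sunday of August 2019: Aug 11 2019.
2nd Sunday of September 2019: Sep 8 2019.
October 2019 — 2nd Sunday is Oct 13 2019.
2nd Sunday of November 2019: Nov 10 2019.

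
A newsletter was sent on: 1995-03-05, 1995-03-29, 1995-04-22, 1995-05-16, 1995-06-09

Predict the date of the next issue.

1995-07-03

Every event comes 24 days after the last (24, 24, 24, 24).
1995-06-09 + 24 days = 1995-07-03.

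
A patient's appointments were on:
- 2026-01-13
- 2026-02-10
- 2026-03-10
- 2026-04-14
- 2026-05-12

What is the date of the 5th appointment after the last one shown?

2026-10-13

All dates are Tuesdays, 28, 28, 35, 28 days apart.
Specifically, the 2nd Tuesday of each month.
June 2026 — 2nd Tuesday is 2026-06-09.
July 2026 — 2nd Tuesday is 2026-07-14.
August 2026 — 2nd Tuesday is 2026-08-11.
September 2026 — 2nd Tuesday is 2026-09-08.
2nd Tuesday of October 2026: 2026-10-13.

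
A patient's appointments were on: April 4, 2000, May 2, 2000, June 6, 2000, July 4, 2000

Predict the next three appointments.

August 1, 2000; September 5, 2000; October 3, 2000

All dates are Tuesdays, 28, 35, 28 days apart.
Specifically, the 1st Tuesday of each month.
1st Tuesday of August 2000: August 1, 2000.
1st Tuesday of September 2000: September 5, 2000.
October 2000 — 1st Tuesday is October 3, 2000.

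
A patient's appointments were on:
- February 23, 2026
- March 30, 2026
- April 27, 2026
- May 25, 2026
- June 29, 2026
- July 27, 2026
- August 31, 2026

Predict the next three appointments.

September 28, 2026; October 26, 2026; November 30, 2026

Every date is a Monday; gaps 35, 28, 28, 35, 28, 35 days.
Each is the last Monday of its month (at least one falls on the 29th or later, ruling out '4th Monday').
Last Monday of September 2026: September 28, 2026.
October 2026 ends with Monday October 26, 2026.
November 2026 ends with Monday November 30, 2026.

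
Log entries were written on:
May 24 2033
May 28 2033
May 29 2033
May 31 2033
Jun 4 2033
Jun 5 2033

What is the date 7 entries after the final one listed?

Every event lands on a Tuesday or Saturday or Sunday (gaps cycle 4, 1, 2, 4, 1).
So the schedule is: every Tuesday, Saturday and Sunday.
The following Tuesday is Jun 7 2033.
The following Saturday is Jun 11 2033.
Next Sunday: Jun 12 2033.
The following Tuesday is Jun 14 2033.
The following Saturday is Jun 18 2033.
The following Sunday is Jun 19 2033.
The following Tuesday is Jun 21 2033.

Jun 21 2033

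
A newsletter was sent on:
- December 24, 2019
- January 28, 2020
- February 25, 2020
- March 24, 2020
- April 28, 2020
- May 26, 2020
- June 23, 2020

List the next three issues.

July 28, 2020; August 25, 2020; September 22, 2020

Gaps: 35, 28, 28, 35, 28, 28 days — a mix of 28 and 35. Every date is a Tuesday.
Each is the 4th Tuesday of its month.
July 2020 — 4th Tuesday is July 28, 2020.
4th Tuesday of August 2020: August 25, 2020.
September 2020 — 4th Tuesday is September 22, 2020.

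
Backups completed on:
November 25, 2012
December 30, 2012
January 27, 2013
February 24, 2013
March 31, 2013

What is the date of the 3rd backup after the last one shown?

All Sundays; the gaps (35, 28, 28, 35) vary with month length.
This is the last Sunday of each month.
April 2013 ends with Sunday April 28, 2013.
May 2013 ends with Sunday May 26, 2013.
June 2013 ends with Sunday June 30, 2013.

June 30, 2013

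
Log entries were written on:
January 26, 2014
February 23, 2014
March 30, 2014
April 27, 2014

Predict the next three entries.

These are Sundays with 28, 35, 28-day gaps.
Each is the final Sunday of its month — March 30, 2014 is past the 28th, so '4th Sunday' doesn't fit.
Last Sunday of May 2014: May 25, 2014.
June 2014 ends with Sunday June 29, 2014.
July 2014 ends with Sunday July 27, 2014.

May 25, 2014; June 29, 2014; July 27, 2014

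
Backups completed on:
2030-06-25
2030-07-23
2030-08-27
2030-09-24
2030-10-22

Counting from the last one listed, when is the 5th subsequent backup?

All dates are Tuesdays, 28, 35, 28, 28 days apart.
Specifically, the 4th Tuesday of each month.
November 2030 — 4th Tuesday is 2030-11-26.
4th Tuesday of December 2030: 2030-12-24.
4th Tuesday of January 2031: 2031-01-28.
4th Tuesday of February 2031: 2031-02-25.
4th Tuesday of March 2031: 2031-03-25.

2031-03-25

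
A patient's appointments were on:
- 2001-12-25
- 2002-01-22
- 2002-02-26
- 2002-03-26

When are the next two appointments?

2002-04-23, 2002-05-28

Gaps: 28, 35, 28 days — a mix of 28 and 35. Every date is a Tuesday.
Each is the 4th Tuesday of its month.
4th Tuesday of April 2002: 2002-04-23.
4th Tuesday of May 2002: 2002-05-28.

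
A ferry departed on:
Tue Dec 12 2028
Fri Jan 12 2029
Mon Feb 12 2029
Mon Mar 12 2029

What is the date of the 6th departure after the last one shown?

Wed Sep 12 2029

Gaps: 31, 31, 28 days — not constant. Every event is on the 12th of the month.
Pattern: the 12th of each month.
April 2029: Thu Apr 12 2029.
May 2029: Sat May 12 2029.
June 2029: Tue Jun 12 2029.
Next: July 2029 → Thu Jul 12 2029.
Next: August 2029 → Sun Aug 12 2029.
September 2029: Wed Sep 12 2029.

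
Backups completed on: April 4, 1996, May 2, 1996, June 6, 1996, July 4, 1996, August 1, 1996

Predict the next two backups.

September 5, 1996; October 3, 1996

All dates are Thursdays, 28, 35, 28, 28 days apart.
Specifically, the 1st Thursday of each month.
September 1996 — 1st Thursday is September 5, 1996.
October 1996 — 1st Thursday is October 3, 1996.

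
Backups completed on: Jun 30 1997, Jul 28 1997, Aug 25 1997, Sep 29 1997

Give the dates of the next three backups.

These are Mondays with 28, 28, 35-day gaps.
Each is the final Monday of its month — Jun 30 1997 is past the 28th, so '4th Monday' doesn't fit.
October 1997 ends with Monday Oct 27 1997.
November 1997 ends with Monday Nov 24 1997.
Last Monday of December 1997: Dec 29 1997.

Oct 27 1997, Nov 24 1997, Dec 29 1997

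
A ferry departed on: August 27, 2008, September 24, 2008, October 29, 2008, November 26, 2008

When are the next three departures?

These are Wednesdays with 28, 35, 28-day gaps.
Each is the final Wednesday of its month — October 29, 2008 is past the 28th, so '4th Wednesday' doesn't fit.
December 2008 ends with Wednesday December 31, 2008.
Last Wednesday of January 2009: January 28, 2009.
February 2009 ends with Wednesday February 25, 2009.

December 31, 2008; January 28, 2009; February 25, 2009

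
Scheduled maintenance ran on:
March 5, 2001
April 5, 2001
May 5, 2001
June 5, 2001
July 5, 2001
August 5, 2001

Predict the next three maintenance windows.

September 5, 2001; October 5, 2001; November 5, 2001

Gaps: 31, 30, 31, 30, 31 days — not constant. Every event is on the 5th of the month.
Pattern: the 5th of each month.
Next: September 2001 → September 5, 2001.
October 2001: October 5, 2001.
November 2001: November 5, 2001.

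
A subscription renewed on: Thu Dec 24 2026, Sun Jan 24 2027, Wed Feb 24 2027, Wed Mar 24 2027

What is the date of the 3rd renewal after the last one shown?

Gaps: 31, 31, 28 days — not constant. Every event is on the 24th of the month.
Pattern: the 24th of each month.
April 2027: Sat Apr 24 2027.
May 2027: Mon May 24 2027.
June 2027: Thu Jun 24 2027.

Thu Jun 24 2027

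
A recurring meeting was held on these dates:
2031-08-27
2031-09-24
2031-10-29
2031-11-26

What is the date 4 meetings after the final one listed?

Every date is a Wednesday; gaps 28, 35, 28 days.
Each is the last Wednesday of its month (at least one falls on the 29th or later, ruling out '4th Wednesday').
December 2031 ends with Wednesday 2031-12-31.
January 2032 ends with Wednesday 2032-01-28.
February 2032 ends with Wednesday 2032-02-25.
Last Wednesday of March 2032: 2032-03-31.

2032-03-31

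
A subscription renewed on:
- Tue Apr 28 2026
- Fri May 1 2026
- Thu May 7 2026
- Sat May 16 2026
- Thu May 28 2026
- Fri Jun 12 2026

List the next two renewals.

Intervals are 3, 6, 9, 12, 15 days — an arithmetic progression with common difference 3.
Next gap: 18 days. Fri Jun 12 2026 + 18 days = Tue Jun 30 2026.
Next gap: 21 days. Tue Jun 30 2026 + 21 days = Tue Jul 21 2026.

Tue Jun 30 2026, Tue Jul 21 2026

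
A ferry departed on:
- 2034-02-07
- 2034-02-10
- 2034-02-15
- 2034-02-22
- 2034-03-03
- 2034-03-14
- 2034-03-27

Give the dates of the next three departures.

2034-04-11, 2034-04-28, 2034-05-17

Intervals are 3, 5, 7, 9, 11, 13 days — an arithmetic progression with common difference 2.
Next gap: 15 days. 2034-03-27 + 15 days = 2034-04-11.
Next gap: 17 days. 2034-04-11 + 17 days = 2034-04-28.
Next gap: 19 days. 2034-04-28 + 19 days = 2034-05-17.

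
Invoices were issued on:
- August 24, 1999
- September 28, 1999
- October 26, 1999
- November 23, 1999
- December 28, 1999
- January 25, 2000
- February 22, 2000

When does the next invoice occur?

These are Tuesdays at 28- or 35-day spacing (35, 28, 28, 35, 28, 28).
The pattern: 4th Tuesday of the month.
4th Tuesday of March 2000: March 28, 2000.

March 28, 2000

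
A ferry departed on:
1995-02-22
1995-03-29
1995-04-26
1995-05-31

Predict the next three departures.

1995-06-28, 1995-07-26, 1995-08-30

These are Wednesdays with 35, 28, 35-day gaps.
Each is the final Wednesday of its month — 1995-03-29 is past the 28th, so '4th Wednesday' doesn't fit.
Last Wednesday of June 1995: 1995-06-28.
July 1995 ends with Wednesday 1995-07-26.
Last Wednesday of August 1995: 1995-08-30.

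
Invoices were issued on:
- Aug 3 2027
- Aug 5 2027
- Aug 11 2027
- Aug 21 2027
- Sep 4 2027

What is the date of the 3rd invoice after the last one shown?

Nov 9 2027

Gaps: 2, 6, 10, 14 days — each gap is 4 larger than the previous one.
Next gap: 18 days. Sep 4 2027 + 18 days = Sep 22 2027.
Next gap: 22 days. Sep 22 2027 + 22 days = Oct 14 2027.
Next gap: 26 days. Oct 14 2027 + 26 days = Nov 9 2027.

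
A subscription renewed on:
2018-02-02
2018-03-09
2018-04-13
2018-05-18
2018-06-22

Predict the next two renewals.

The spacing is 35, 35, 35, 35 days — always 35 days.
2018-06-22 + 35 days = 2018-07-27.
2018-07-27 + 35 days = 2018-08-31.

2018-07-27, 2018-08-31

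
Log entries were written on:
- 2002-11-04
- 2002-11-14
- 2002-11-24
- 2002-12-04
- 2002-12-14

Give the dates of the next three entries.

Every event comes 10 days after the last (10, 10, 10, 10).
2002-12-14 + 10 days = 2002-12-24.
2002-12-24 + 10 days = 2003-01-03.
2003-01-03 + 10 days = 2003-01-13.

2002-12-24, 2003-01-03, 2003-01-13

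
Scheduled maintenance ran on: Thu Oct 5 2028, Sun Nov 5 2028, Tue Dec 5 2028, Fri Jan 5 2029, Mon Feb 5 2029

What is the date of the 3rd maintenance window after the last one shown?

Sat May 5 2029

Each date is the 5th; the gaps (31, 30, 31, 31) track the month lengths.
The rule is the 5th of each month.
March 2029: Mon Mar 5 2029.
Next: April 2029 → Thu Apr 5 2029.
Next: May 2029 → Sat May 5 2029.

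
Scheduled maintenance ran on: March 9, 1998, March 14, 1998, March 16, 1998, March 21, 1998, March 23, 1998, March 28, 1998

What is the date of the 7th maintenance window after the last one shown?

April 20, 1998

Gaps: 5, 2, 5, 2, 5 days — not constant, but cyclic with period 2.
The events fall on every Monday and Saturday.
Next Monday: March 30, 1998.
The following Saturday is April 4, 1998.
The following Monday is April 6, 1998.
Next Saturday: April 11, 1998.
Next Monday: April 13, 1998.
Next Saturday: April 18, 1998.
The following Monday is April 20, 1998.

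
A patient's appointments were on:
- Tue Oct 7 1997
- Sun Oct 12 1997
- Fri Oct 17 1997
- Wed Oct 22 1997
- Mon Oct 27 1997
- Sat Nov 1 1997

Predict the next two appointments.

Thu Nov 6 1997, Tue Nov 11 1997

Every event comes 5 days after the last (5, 5, 5, 5, 5).
Sat Nov 1 1997 + 5 days = Thu Nov 6 1997.
Thu Nov 6 1997 + 5 days = Tue Nov 11 1997.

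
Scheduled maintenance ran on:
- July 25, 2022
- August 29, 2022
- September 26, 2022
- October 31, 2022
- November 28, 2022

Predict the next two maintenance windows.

Every date is a Monday; gaps 35, 28, 35, 28 days.
Each is the last Monday of its month (at least one falls on the 29th or later, ruling out '4th Monday').
December 2022 ends with Monday December 26, 2022.
Last Monday of January 2023: January 30, 2023.

December 26, 2022; January 30, 2023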